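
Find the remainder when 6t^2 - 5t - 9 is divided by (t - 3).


By the Remainder Theorem, the remainder equals p(3):
  6*(3)^2 = 54
  -5*(3)^1 = -15
  constant: -9
Sum: 54 - 15 - 9 = 30


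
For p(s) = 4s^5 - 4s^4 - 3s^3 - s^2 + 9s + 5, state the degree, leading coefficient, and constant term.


Highest power of s is 5, with coefficient 4. Constant term is 5.
Degree = 5, leading coefficient = 4, constant term = 5


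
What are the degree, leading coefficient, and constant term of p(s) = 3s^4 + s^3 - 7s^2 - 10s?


Highest power of s is 4, with coefficient 3. Constant term is 0.
Degree = 4, leading coefficient = 3, constant term = 0


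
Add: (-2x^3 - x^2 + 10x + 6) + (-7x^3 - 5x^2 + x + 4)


Align terms by degree and add:
  -2x^3 - x^2 + 10x + 6
  -7x^3 - 5x^2 + x + 4
= -9x^3 - 6x^2 + 11x + 10


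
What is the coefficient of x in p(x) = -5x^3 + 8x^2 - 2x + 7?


Read off the coefficient of x: -2


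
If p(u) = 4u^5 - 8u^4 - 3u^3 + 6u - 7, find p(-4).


Using direct substitution:
  4 * (-4)^5 = -4096
  -8 * (-4)^4 = -2048
  -3 * (-4)^3 = 192
  0 * (-4)^2 = 0
  6 * (-4)^1 = -24
  constant: -7
Sum = -4096 - 2048 + 192 + 0 - 24 - 7 = -5983


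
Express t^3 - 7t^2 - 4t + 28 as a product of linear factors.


Try integer roots (divisors of 28). t=-2: p(-2)=0.
Divide out (t + 2): quotient is t^2 - 9t + 14.
Factor the quadratic: (t - 7)(t - 2)
Result: (t + 2)(t - 7)(t - 2)


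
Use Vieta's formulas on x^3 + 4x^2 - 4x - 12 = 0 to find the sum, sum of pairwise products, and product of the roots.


Monic cubic x^3+bx^2+cx+d=0: sum=-b, pairwise sum=c, product=-d.
b=4, c=-4, d=-12
r1+r2+r3 = -4
r1r2+r1r3+r2r3 = -4
r1r2r3 = 12


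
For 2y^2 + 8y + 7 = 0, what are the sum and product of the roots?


For ay^2+by+c=0: sum = -b/a, product = c/a.
a=2, b=8, c=7
Sum = -(8)/2 = -4
Product = (7)/2 = 7/2


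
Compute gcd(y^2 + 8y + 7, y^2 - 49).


Factor each:
  y^2 + 8y + 7 = (y + 7)(y + 1)
  y^2 - 49 = (y + 7)(y - 7)
Common monic factor: y + 7


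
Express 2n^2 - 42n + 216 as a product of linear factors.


Roots satisfy r1 + r2 = -b/a = 21 and r1*r2 = c/a = 108.
So r1 = 12, r2 = 9.
2n^2 - 42n + 216 = 2(n - r1)(n - r2) = 2(n - 12)(n - 9)


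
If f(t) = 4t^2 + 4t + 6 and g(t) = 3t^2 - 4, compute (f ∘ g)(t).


Substitute g(t) into f:
f(g(t)) = 4*(3t^2 - 4)^2 + 4*(3t^2 - 4) + 6
(3t^2 - 4)^2 = 9t^4 - 24t^2 + 16
Expand and combine: 36t^4 - 84t^2 + 54


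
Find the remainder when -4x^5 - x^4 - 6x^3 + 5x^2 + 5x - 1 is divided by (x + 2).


By the Remainder Theorem, the remainder equals p(-2):
  -4*(-2)^5 = 128
  -1*(-2)^4 = -16
  -6*(-2)^3 = 48
  5*(-2)^2 = 20
  5*(-2)^1 = -10
  constant: -1
Sum: 128 - 16 + 48 + 20 - 10 - 1 = 169


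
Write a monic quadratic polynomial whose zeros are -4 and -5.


p(s) = (s + 4)(s + 5)
Expand: s^2 + 9s + 20


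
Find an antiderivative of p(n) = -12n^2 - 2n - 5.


Reverse power rule on each term:
  ∫ -12n^2 dn = -4n^3
  ∫ -2n dn = -n^2
  ∫ -5 dn = -5n
F(n) = -4n^3 - n^2 - 5n + C


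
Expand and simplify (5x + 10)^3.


Expand (5x + 10)^3 by repeated multiplication:
  (5x + 10)^2 = 25x^2 + 100x + 100
= 125x^3 + 750x^2 + 1500x + 1000


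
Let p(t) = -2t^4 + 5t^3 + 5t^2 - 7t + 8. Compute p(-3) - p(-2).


p(-3) = -223
p(-2) = -30
p(-3) - p(-2) = -223 + 30 = -193


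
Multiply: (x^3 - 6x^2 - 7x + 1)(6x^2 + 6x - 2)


Distribute each term of the first polynomial:
  (x^3)(6x^2 + 6x - 2) = 6x^5 + 6x^4 - 2x^3
  (-6x^2)(6x^2 + 6x - 2) = -36x^4 - 36x^3 + 12x^2
  (-7x)(6x^2 + 6x - 2) = -42x^3 - 42x^2 + 14x
  (1)(6x^2 + 6x - 2) = 6x^2 + 6x - 2
Sum: 6x^5 - 30x^4 - 80x^3 - 24x^2 + 20x - 2


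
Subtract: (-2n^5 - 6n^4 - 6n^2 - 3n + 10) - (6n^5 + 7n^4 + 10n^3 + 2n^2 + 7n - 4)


Distribute the minus sign:
  (-2n^5 - 6n^4 - 6n^2 - 3n + 10)
- (6n^5 + 7n^4 + 10n^3 + 2n^2 + 7n - 4)
Negate second polynomial: -6n^5 - 7n^4 - 10n^3 - 2n^2 - 7n + 4
Add: -8n^5 - 13n^4 - 10n^3 - 8n^2 - 10n + 14


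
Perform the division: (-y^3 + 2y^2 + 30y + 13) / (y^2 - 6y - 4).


(-y^3 + 2y^2 + 30y + 13) / (y^2 - 6y - 4)
Step 1: -y * (y^2 - 6y - 4) = -y^3 + 6y^2 + 4y; subtract.
Step 2: -4 * (y^2 - 6y - 4) = -4y^2 + 24y + 16; subtract.
Quotient: -y - 4, Remainder: 2y - 3


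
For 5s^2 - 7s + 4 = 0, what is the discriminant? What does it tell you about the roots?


D = b^2 - 4ac = (-7)^2 - 4(5)(4) = 49 - 80 = -31
Since D < 0: two complex conjugate roots (no real roots)


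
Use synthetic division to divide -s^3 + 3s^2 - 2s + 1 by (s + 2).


Synthetic division with c = -2. Coefficients: -1, 3, -2, 1
Bring down -1.
  -1 * -2 = 2; 2 + 3 = 5
  5 * -2 = -10; -10 - 2 = -12
  -12 * -2 = 24; 24 + 1 = 25
Quotient: -s^2 + 5s - 12, Remainder: 25


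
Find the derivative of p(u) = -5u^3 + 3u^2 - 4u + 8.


Apply the power rule term by term:
  d/du(-5u^3) = -15u^2
  d/du(3u^2) = 6u
  d/du(-4u) = -4
  d/du(8) = 0
p'(u) = -15u^2 + 6u - 4


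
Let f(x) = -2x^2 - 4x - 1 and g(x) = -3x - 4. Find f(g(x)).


Substitute g(x) into f:
f(g(x)) = -2*(-3x - 4)^2 + (-4)*(-3x - 4) + (-1)
(-3x - 4)^2 = 9x^2 + 24x + 16
Expand and combine: -18x^2 - 36x - 17


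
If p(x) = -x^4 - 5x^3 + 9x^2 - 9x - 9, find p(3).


Using direct substitution:
  -1 * (3)^4 = -81
  -5 * (3)^3 = -135
  9 * (3)^2 = 81
  -9 * (3)^1 = -27
  constant: -9
Sum = -81 - 135 + 81 - 27 - 9 = -171


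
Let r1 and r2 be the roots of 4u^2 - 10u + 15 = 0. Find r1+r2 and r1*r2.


For au^2+bu+c=0: sum = -b/a, product = c/a.
a=4, b=-10, c=15
Sum = -(-10)/4 = 5/2
Product = (15)/4 = 15/4


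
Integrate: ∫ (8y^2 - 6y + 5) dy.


Reverse power rule on each term:
  ∫ 8y^2 dy = (8/3)y^3
  ∫ -6y dy = -3y^2
  ∫ 5 dy = 5y
F(y) = (8/3)y^3 - 3y^2 + 5y + C


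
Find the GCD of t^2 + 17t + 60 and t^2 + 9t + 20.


Factor each:
  t^2 + 17t + 60 = (t + 5)(t + 12)
  t^2 + 9t + 20 = (t + 5)(t + 4)
Common monic factor: t + 5


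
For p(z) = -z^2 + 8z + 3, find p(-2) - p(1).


p(-2) = -17
p(1) = 10
p(-2) - p(1) = -17 - 10 = -27


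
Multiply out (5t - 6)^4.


Expand (5t - 6)^4 by repeated multiplication:
  (5t - 6)^2 = 25t^2 - 60t + 36
  (5t - 6)^3 = 125t^3 - 450t^2 + 540t - 216
= 625t^4 - 3000t^3 + 5400t^2 - 4320t + 1296


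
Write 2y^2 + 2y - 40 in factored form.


Roots satisfy r1 + r2 = -b/a = -1 and r1*r2 = c/a = -20.
So r1 = 4, r2 = -5.
2y^2 + 2y - 40 = 2(y - r1)(y - r2) = 2(y - 4)(y + 5)


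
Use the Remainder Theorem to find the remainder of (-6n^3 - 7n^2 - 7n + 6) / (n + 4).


By the Remainder Theorem, the remainder equals p(-4):
  -6*(-4)^3 = 384
  -7*(-4)^2 = -112
  -7*(-4)^1 = 28
  constant: 6
Sum: 384 - 112 + 28 + 6 = 306


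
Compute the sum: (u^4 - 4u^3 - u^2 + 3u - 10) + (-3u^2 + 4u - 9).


Align terms by degree and add:
  u^4 - 4u^3 - u^2 + 3u - 10
  -3u^2 + 4u - 9
= u^4 - 4u^3 - 4u^2 + 7u - 19


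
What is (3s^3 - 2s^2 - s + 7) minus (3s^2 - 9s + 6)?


Distribute the minus sign:
  (3s^3 - 2s^2 - s + 7)
- (3s^2 - 9s + 6)
Negate second polynomial: -3s^2 + 9s - 6
Add: 3s^3 - 5s^2 + 8s + 1


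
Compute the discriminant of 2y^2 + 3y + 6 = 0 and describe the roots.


D = b^2 - 4ac = (3)^2 - 4(2)(6) = 9 - 48 = -39
Since D < 0: two complex conjugate roots (no real roots)


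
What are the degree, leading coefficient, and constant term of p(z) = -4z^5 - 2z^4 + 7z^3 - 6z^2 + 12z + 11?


Highest power of z is 5, with coefficient -4. Constant term is 11.
Degree = 5, leading coefficient = -4, constant term = 11


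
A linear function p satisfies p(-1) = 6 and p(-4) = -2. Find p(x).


p(x) = mx + b. Using p(-1)=6, p(-4)=-2:
m = (6 + 2)/(-1 + 4) = 8/3 = 8/3
b = 6 - m*(-1) = 6 + 8/3 = 26/3
p(x) = (8/3)x + (26/3)


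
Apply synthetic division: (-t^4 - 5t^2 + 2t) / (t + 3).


Synthetic division with c = -3. Coefficients: -1, 0, -5, 2, 0
Bring down -1.
  -1 * -3 = 3; 3 + 0 = 3
  3 * -3 = -9; -9 - 5 = -14
  -14 * -3 = 42; 42 + 2 = 44
  44 * -3 = -132; -132 + 0 = -132
Quotient: -t^3 + 3t^2 - 14t + 44, Remainder: -132


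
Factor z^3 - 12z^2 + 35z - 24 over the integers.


Try integer roots (divisors of -24). z=3: p(3)=0.
Divide out (z - 3): quotient is z^2 - 9z + 8.
Factor the quadratic: (z - 1)(z - 8)
Result: (z - 3)(z - 1)(z - 8)


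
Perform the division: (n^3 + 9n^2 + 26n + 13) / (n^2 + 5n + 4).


(n^3 + 9n^2 + 26n + 13) / (n^2 + 5n + 4)
Step 1: n * (n^2 + 5n + 4) = n^3 + 5n^2 + 4n; subtract.
Step 2: 4 * (n^2 + 5n + 4) = 4n^2 + 20n + 16; subtract.
Quotient: n + 4, Remainder: 2n - 3


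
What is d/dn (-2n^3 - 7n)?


Apply the power rule term by term:
  d/dn(-2n^3) = -6n^2
  d/dn(-7n) = -7
p'(n) = -6n^2 - 7


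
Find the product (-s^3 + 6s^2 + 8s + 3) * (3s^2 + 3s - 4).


Distribute each term of the first polynomial:
  (-s^3)(3s^2 + 3s - 4) = -3s^5 - 3s^4 + 4s^3
  (6s^2)(3s^2 + 3s - 4) = 18s^4 + 18s^3 - 24s^2
  (8s)(3s^2 + 3s - 4) = 24s^3 + 24s^2 - 32s
  (3)(3s^2 + 3s - 4) = 9s^2 + 9s - 12
Sum: -3s^5 + 15s^4 + 46s^3 + 9s^2 - 23s - 12


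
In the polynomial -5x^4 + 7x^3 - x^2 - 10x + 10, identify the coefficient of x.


Read off the coefficient of x: -10


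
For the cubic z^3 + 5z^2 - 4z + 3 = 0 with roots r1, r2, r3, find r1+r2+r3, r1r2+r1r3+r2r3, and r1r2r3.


Monic cubic z^3+bz^2+cz+d=0: sum=-b, pairwise sum=c, product=-d.
b=5, c=-4, d=3
r1+r2+r3 = -5
r1r2+r1r3+r2r3 = -4
r1r2r3 = -3


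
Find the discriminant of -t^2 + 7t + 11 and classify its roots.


D = b^2 - 4ac = (7)^2 - 4(-1)(11) = 49 + 44 = 93
Since D > 0: two distinct irrational roots


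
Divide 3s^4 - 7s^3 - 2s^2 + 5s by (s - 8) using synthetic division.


Synthetic division with c = 8. Coefficients: 3, -7, -2, 5, 0
Bring down 3.
  3 * 8 = 24; 24 - 7 = 17
  17 * 8 = 136; 136 - 2 = 134
  134 * 8 = 1072; 1072 + 5 = 1077
  1077 * 8 = 8616; 8616 + 0 = 8616
Quotient: 3s^3 + 17s^2 + 134s + 1077, Remainder: 8616


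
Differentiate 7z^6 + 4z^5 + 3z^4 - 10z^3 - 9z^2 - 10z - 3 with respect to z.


Apply the power rule term by term:
  d/dz(7z^6) = 42z^5
  d/dz(4z^5) = 20z^4
  d/dz(3z^4) = 12z^3
  d/dz(-10z^3) = -30z^2
  d/dz(-9z^2) = -18z
  d/dz(-10z) = -10
  d/dz(-3) = 0
p'(z) = 42z^5 + 20z^4 + 12z^3 - 30z^2 - 18z - 10


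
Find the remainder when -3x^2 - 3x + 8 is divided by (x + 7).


By the Remainder Theorem, the remainder equals p(-7):
  -3*(-7)^2 = -147
  -3*(-7)^1 = 21
  constant: 8
Sum: -147 + 21 + 8 = -118


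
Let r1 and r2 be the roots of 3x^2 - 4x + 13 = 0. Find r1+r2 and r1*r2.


For ax^2+bx+c=0: sum = -b/a, product = c/a.
a=3, b=-4, c=13
Sum = -(-4)/3 = 4/3
Product = (13)/3 = 13/3


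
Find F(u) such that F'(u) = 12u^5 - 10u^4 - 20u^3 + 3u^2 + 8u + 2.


Reverse power rule on each term:
  ∫ 12u^5 du = 2u^6
  ∫ -10u^4 du = -2u^5
  ∫ -20u^3 du = -5u^4
  ∫ 3u^2 du = u^3
  ∫ 8u du = 4u^2
  ∫ 2 du = 2u
F(u) = 2u^6 - 2u^5 - 5u^4 + u^3 + 4u^2 + 2u + C


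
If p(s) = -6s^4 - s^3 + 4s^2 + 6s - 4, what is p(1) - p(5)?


p(1) = -1
p(5) = -3749
p(1) - p(5) = -1 + 3749 = 3748


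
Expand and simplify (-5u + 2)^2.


Expand (-5u + 2)^2 by repeated multiplication:
= 25u^2 - 20u + 4


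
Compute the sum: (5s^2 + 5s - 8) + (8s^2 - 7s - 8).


Align terms by degree and add:
  5s^2 + 5s - 8
+ 8s^2 - 7s - 8
= 13s^2 - 2s - 16


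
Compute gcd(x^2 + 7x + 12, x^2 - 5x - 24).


Factor each:
  x^2 + 7x + 12 = (x + 3)(x + 4)
  x^2 - 5x - 24 = (x + 3)(x - 8)
Common monic factor: x + 3


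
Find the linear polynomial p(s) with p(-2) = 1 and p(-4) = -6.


p(s) = ms + b. Using p(-2)=1, p(-4)=-6:
m = (1 + 6)/(-2 + 4) = 7/2 = 7/2
b = 1 - m*(-2) = 1 + 7 = 8
p(s) = (7/2)s + 8


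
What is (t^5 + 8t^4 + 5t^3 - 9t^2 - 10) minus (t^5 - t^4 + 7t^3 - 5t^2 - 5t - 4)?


Distribute the minus sign:
  (t^5 + 8t^4 + 5t^3 - 9t^2 - 10)
- (t^5 - t^4 + 7t^3 - 5t^2 - 5t - 4)
Negate second polynomial: -t^5 + t^4 - 7t^3 + 5t^2 + 5t + 4
Add: 9t^4 - 2t^3 - 4t^2 + 5t - 6


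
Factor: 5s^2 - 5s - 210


Roots satisfy r1 + r2 = -b/a = 1 and r1*r2 = c/a = -42.
So r1 = 7, r2 = -6.
5s^2 - 5s - 210 = 5(s - r1)(s - r2) = 5(s - 7)(s + 6)


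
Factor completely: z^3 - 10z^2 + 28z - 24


Try integer roots (divisors of -24). z=2: p(2)=0.
Divide out (z - 2): quotient is z^2 - 8z + 12.
Factor the quadratic: (z - 6)(z - 2)
Result: (z - 2)(z - 6)(z - 2)


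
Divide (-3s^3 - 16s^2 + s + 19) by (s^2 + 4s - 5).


(-3s^3 - 16s^2 + s + 19) / (s^2 + 4s - 5)
Step 1: -3s * (s^2 + 4s - 5) = -3s^3 - 12s^2 + 15s; subtract.
Step 2: -4 * (s^2 + 4s - 5) = -4s^2 - 16s + 20; subtract.
Quotient: -3s - 4, Remainder: 2s - 1


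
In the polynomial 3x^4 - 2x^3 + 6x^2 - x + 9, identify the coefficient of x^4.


Read off the coefficient of x^4: 3


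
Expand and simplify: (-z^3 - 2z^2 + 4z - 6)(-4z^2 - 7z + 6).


Distribute each term of the first polynomial:
  (-z^3)(-4z^2 - 7z + 6) = 4z^5 + 7z^4 - 6z^3
  (-2z^2)(-4z^2 - 7z + 6) = 8z^4 + 14z^3 - 12z^2
  (4z)(-4z^2 - 7z + 6) = -16z^3 - 28z^2 + 24z
  (-6)(-4z^2 - 7z + 6) = 24z^2 + 42z - 36
Sum: 4z^5 + 15z^4 - 8z^3 - 16z^2 + 66z - 36


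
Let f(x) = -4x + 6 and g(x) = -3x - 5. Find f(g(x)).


Substitute g(x) into f:
f(g(x)) = -4*(-3x - 5) + 6
Expand and combine: 12x + 26


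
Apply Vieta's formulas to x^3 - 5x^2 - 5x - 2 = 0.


Monic cubic x^3+bx^2+cx+d=0: sum=-b, pairwise sum=c, product=-d.
b=-5, c=-5, d=-2
r1+r2+r3 = 5
r1r2+r1r3+r2r3 = -5
r1r2r3 = 2


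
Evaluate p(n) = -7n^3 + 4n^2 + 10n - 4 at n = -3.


Using direct substitution:
  -7 * (-3)^3 = 189
  4 * (-3)^2 = 36
  10 * (-3)^1 = -30
  constant: -4
Sum = 189 + 36 - 30 - 4 = 191


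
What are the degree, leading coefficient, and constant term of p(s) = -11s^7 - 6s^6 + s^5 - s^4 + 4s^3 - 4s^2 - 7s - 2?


Highest power of s is 7, with coefficient -11. Constant term is -2.
Degree = 7, leading coefficient = -11, constant term = -2


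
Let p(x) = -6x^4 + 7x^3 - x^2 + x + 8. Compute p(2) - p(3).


p(2) = -34
p(3) = -295
p(2) - p(3) = -34 + 295 = 261


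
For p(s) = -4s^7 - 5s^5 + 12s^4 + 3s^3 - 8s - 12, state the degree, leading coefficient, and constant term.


Highest power of s is 7, with coefficient -4. Constant term is -12.
Degree = 7, leading coefficient = -4, constant term = -12


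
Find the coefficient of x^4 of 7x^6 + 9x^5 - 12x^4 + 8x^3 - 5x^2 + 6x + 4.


Read off the coefficient of x^4: -12


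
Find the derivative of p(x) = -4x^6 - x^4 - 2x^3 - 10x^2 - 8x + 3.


Apply the power rule term by term:
  d/dx(-4x^6) = -24x^5
  d/dx(-x^4) = -4x^3
  d/dx(-2x^3) = -6x^2
  d/dx(-10x^2) = -20x
  d/dx(-8x) = -8
  d/dx(3) = 0
p'(x) = -24x^5 - 4x^3 - 6x^2 - 20x - 8


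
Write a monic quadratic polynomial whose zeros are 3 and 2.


p(z) = (z - 3)(z - 2)
Expand: z^2 - 5z + 6


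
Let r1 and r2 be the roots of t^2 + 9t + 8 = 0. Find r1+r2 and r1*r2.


For at^2+bt+c=0: sum = -b/a, product = c/a.
a=1, b=9, c=8
Sum = -(9)/1 = -9
Product = (8)/1 = 8


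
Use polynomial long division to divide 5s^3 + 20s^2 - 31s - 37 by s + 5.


(5s^3 + 20s^2 - 31s - 37) / (s + 5)
Step 1: 5s^2 * (s + 5) = 5s^3 + 25s^2; subtract.
Step 2: -5s * (s + 5) = -5s^2 - 25s; subtract.
Step 3: -6 * (s + 5) = -6s - 30; subtract.
Quotient: 5s^2 - 5s - 6, Remainder: -7


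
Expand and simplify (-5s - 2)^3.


Expand (-5s - 2)^3 by repeated multiplication:
  (-5s - 2)^2 = 25s^2 + 20s + 4
= -125s^3 - 150s^2 - 60s - 8


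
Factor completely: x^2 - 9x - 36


Roots satisfy r1 + r2 = -b/a = 9 and r1*r2 = c/a = -36.
So r1 = 12, r2 = -3.
x^2 - 9x - 36 = (x - r1)(x - r2) = (x - 12)(x + 3)


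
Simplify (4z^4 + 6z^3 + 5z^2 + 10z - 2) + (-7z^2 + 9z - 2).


Align terms by degree and add:
  4z^4 + 6z^3 + 5z^2 + 10z - 2
  -7z^2 + 9z - 2
= 4z^4 + 6z^3 - 2z^2 + 19z - 4


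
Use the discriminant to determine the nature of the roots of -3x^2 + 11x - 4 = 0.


D = b^2 - 4ac = (11)^2 - 4(-3)(-4) = 121 - 48 = 73
Since D > 0: two distinct irrational roots


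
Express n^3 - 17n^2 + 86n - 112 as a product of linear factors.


Try integer roots (divisors of -112). n=8: p(8)=0.
Divide out (n - 8): quotient is n^2 - 9n + 14.
Factor the quadratic: (n - 7)(n - 2)
Result: (n - 8)(n - 7)(n - 2)


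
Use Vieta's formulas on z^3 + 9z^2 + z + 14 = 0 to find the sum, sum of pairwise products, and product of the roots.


Monic cubic z^3+bz^2+cz+d=0: sum=-b, pairwise sum=c, product=-d.
b=9, c=1, d=14
r1+r2+r3 = -9
r1r2+r1r3+r2r3 = 1
r1r2r3 = -14


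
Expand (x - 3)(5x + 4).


Distribute each term of the first polynomial:
  (x)(5x + 4) = 5x^2 + 4x
  (-3)(5x + 4) = -15x - 12
Sum: 5x^2 - 11x - 12


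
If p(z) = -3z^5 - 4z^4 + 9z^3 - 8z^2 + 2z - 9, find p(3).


Using direct substitution:
  -3 * (3)^5 = -729
  -4 * (3)^4 = -324
  9 * (3)^3 = 243
  -8 * (3)^2 = -72
  2 * (3)^1 = 6
  constant: -9
Sum = -729 - 324 + 243 - 72 + 6 - 9 = -885


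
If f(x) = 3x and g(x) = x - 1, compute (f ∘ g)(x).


Substitute g(x) into f:
f(g(x)) = 3*(x - 1)
Expand and combine: 3x - 3


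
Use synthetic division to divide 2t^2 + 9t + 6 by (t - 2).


Synthetic division with c = 2. Coefficients: 2, 9, 6
Bring down 2.
  2 * 2 = 4; 4 + 9 = 13
  13 * 2 = 26; 26 + 6 = 32
Quotient: 2t + 13, Remainder: 32


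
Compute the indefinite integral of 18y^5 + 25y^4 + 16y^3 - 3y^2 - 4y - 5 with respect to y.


Reverse power rule on each term:
  ∫ 18y^5 dy = 3y^6
  ∫ 25y^4 dy = 5y^5
  ∫ 16y^3 dy = 4y^4
  ∫ -3y^2 dy = -y^3
  ∫ -4y dy = -2y^2
  ∫ -5 dy = -5y
F(y) = 3y^6 + 5y^5 + 4y^4 - y^3 - 2y^2 - 5y + C


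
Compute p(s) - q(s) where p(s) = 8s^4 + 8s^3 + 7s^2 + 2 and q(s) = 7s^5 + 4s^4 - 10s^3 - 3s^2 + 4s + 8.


Distribute the minus sign:
  (8s^4 + 8s^3 + 7s^2 + 2)
- (7s^5 + 4s^4 - 10s^3 - 3s^2 + 4s + 8)
Negate second polynomial: -7s^5 - 4s^4 + 10s^3 + 3s^2 - 4s - 8
Add: -7s^5 + 4s^4 + 18s^3 + 10s^2 - 4s - 6


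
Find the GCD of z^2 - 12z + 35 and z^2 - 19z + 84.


Factor each:
  z^2 - 12z + 35 = (z - 7)(z - 5)
  z^2 - 19z + 84 = (z - 7)(z - 12)
Common monic factor: z - 7


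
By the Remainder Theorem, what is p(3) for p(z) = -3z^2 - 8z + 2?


By the Remainder Theorem, the remainder equals p(3):
  -3*(3)^2 = -27
  -8*(3)^1 = -24
  constant: 2
Sum: -27 - 24 + 2 = -49


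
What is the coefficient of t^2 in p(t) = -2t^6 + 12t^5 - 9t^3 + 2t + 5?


Read off the coefficient of t^2: 0


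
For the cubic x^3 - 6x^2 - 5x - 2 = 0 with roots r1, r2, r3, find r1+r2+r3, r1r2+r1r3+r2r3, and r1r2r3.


Monic cubic x^3+bx^2+cx+d=0: sum=-b, pairwise sum=c, product=-d.
b=-6, c=-5, d=-2
r1+r2+r3 = 6
r1r2+r1r3+r2r3 = -5
r1r2r3 = 2


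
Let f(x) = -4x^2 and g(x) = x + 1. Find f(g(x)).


Substitute g(x) into f:
f(g(x)) = -4*(x + 1)^2
(x + 1)^2 = x^2 + 2x + 1
Expand and combine: -4x^2 - 8x - 4


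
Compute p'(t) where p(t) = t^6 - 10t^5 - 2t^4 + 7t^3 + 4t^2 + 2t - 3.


Apply the power rule term by term:
  d/dt(t^6) = 6t^5
  d/dt(-10t^5) = -50t^4
  d/dt(-2t^4) = -8t^3
  d/dt(7t^3) = 21t^2
  d/dt(4t^2) = 8t
  d/dt(2t) = 2
  d/dt(-3) = 0
p'(t) = 6t^5 - 50t^4 - 8t^3 + 21t^2 + 8t + 2


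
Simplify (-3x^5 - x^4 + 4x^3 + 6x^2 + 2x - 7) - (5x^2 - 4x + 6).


Distribute the minus sign:
  (-3x^5 - x^4 + 4x^3 + 6x^2 + 2x - 7)
- (5x^2 - 4x + 6)
Negate second polynomial: -5x^2 + 4x - 6
Add: -3x^5 - x^4 + 4x^3 + x^2 + 6x - 13


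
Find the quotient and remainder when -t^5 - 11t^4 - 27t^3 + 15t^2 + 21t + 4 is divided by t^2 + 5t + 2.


(-t^5 - 11t^4 - 27t^3 + 15t^2 + 21t + 4) / (t^2 + 5t + 2)
Step 1: -t^3 * (t^2 + 5t + 2) = -t^5 - 5t^4 - 2t^3; subtract.
Step 2: -6t^2 * (t^2 + 5t + 2) = -6t^4 - 30t^3 - 12t^2; subtract.
Step 3: 5t * (t^2 + 5t + 2) = 5t^3 + 25t^2 + 10t; subtract.
Step 4: 2 * (t^2 + 5t + 2) = 2t^2 + 10t + 4; subtract.
Quotient: -t^3 - 6t^2 + 5t + 2, Remainder: t


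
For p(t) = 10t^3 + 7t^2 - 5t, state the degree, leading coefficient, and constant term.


Highest power of t is 3, with coefficient 10. Constant term is 0.
Degree = 3, leading coefficient = 10, constant term = 0


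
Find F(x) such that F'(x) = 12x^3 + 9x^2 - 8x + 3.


Reverse power rule on each term:
  ∫ 12x^3 dx = 3x^4
  ∫ 9x^2 dx = 3x^3
  ∫ -8x dx = -4x^2
  ∫ 3 dx = 3x
F(x) = 3x^4 + 3x^3 - 4x^2 + 3x + C


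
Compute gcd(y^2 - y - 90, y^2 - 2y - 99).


Factor each:
  y^2 - y - 90 = (y + 9)(y - 10)
  y^2 - 2y - 99 = (y + 9)(y - 11)
Common monic factor: y + 9


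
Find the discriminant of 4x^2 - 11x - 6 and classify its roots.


D = b^2 - 4ac = (-11)^2 - 4(4)(-6) = 121 + 96 = 217
Since D > 0: two distinct irrational roots


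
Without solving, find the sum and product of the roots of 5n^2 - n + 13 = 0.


For an^2+bn+c=0: sum = -b/a, product = c/a.
a=5, b=-1, c=13
Sum = -(-1)/5 = 1/5
Product = (13)/5 = 13/5


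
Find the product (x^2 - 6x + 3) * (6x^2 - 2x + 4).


Distribute each term of the first polynomial:
  (x^2)(6x^2 - 2x + 4) = 6x^4 - 2x^3 + 4x^2
  (-6x)(6x^2 - 2x + 4) = -36x^3 + 12x^2 - 24x
  (3)(6x^2 - 2x + 4) = 18x^2 - 6x + 12
Sum: 6x^4 - 38x^3 + 34x^2 - 30x + 12


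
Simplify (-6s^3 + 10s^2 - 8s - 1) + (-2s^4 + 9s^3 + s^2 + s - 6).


Align terms by degree and add:
  -6s^3 + 10s^2 - 8s - 1
  -2s^4 + 9s^3 + s^2 + s - 6
= -2s^4 + 3s^3 + 11s^2 - 7s - 7


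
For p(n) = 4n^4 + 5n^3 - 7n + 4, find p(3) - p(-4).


p(3) = 442
p(-4) = 736
p(3) - p(-4) = 442 - 736 = -294


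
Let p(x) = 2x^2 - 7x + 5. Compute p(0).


Using direct substitution:
  2 * (0)^2 = 0
  -7 * (0)^1 = 0
  constant: 5
Sum = 0 + 0 + 5 = 5


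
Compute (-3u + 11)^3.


Expand (-3u + 11)^3 by repeated multiplication:
  (-3u + 11)^2 = 9u^2 - 66u + 121
= -27u^3 + 297u^2 - 1089u + 1331


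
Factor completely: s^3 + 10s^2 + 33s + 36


Try integer roots (divisors of 36). s=-4: p(-4)=0.
Divide out (s + 4): quotient is s^2 + 6s + 9.
Factor the quadratic: (s + 3)(s + 3)
Result: (s + 4)(s + 3)(s + 3)


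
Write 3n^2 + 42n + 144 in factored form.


Roots satisfy r1 + r2 = -b/a = -14 and r1*r2 = c/a = 48.
So r1 = -6, r2 = -8.
3n^2 + 42n + 144 = 3(n - r1)(n - r2) = 3(n + 6)(n + 8)


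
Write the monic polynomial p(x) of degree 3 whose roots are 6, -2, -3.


p(x) = (x - 6)(x + 2)(x + 3)
Expand: x^3 - x^2 - 24x - 36


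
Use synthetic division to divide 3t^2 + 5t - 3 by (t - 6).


Synthetic division with c = 6. Coefficients: 3, 5, -3
Bring down 3.
  3 * 6 = 18; 18 + 5 = 23
  23 * 6 = 138; 138 - 3 = 135
Quotient: 3t + 23, Remainder: 135


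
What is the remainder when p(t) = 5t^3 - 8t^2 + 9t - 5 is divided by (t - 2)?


By the Remainder Theorem, the remainder equals p(2):
  5*(2)^3 = 40
  -8*(2)^2 = -32
  9*(2)^1 = 18
  constant: -5
Sum: 40 - 32 + 18 - 5 = 21


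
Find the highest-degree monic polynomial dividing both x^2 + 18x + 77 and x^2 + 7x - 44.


Factor each:
  x^2 + 18x + 77 = (x + 11)(x + 7)
  x^2 + 7x - 44 = (x + 11)(x - 4)
Common monic factor: x + 11


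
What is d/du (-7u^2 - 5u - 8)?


Apply the power rule term by term:
  d/du(-7u^2) = -14u
  d/du(-5u) = -5
  d/du(-8) = 0
p'(u) = -14u - 5


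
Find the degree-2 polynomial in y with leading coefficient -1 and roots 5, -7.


p(y) = -(y - 5)(y + 7)
Expand: -y^2 - 2y + 35


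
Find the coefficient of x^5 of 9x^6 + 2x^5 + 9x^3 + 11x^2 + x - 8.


Read off the coefficient of x^5: 2


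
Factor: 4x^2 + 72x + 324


Roots satisfy r1 + r2 = -b/a = -18 and r1*r2 = c/a = 81.
So r1 = -9, r2 = -9.
4x^2 + 72x + 324 = 4(x - r1)(x - r2) = 4(x + 9)(x + 9)


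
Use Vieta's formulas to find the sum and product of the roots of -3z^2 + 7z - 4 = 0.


For az^2+bz+c=0: sum = -b/a, product = c/a.
a=-3, b=7, c=-4
Sum = -(7)/-3 = 7/3
Product = (-4)/-3 = 4/3


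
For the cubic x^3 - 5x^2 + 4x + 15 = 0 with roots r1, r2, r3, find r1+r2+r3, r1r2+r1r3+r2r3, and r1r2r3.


Monic cubic x^3+bx^2+cx+d=0: sum=-b, pairwise sum=c, product=-d.
b=-5, c=4, d=15
r1+r2+r3 = 5
r1r2+r1r3+r2r3 = 4
r1r2r3 = -15


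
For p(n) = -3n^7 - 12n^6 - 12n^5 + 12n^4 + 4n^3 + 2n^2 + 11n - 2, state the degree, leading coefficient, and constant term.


Highest power of n is 7, with coefficient -3. Constant term is -2.
Degree = 7, leading coefficient = -3, constant term = -2


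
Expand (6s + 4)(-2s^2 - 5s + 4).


Distribute each term of the first polynomial:
  (6s)(-2s^2 - 5s + 4) = -12s^3 - 30s^2 + 24s
  (4)(-2s^2 - 5s + 4) = -8s^2 - 20s + 16
Sum: -12s^3 - 38s^2 + 4s + 16


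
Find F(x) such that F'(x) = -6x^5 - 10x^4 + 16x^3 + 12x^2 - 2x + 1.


Reverse power rule on each term:
  ∫ -6x^5 dx = -x^6
  ∫ -10x^4 dx = -2x^5
  ∫ 16x^3 dx = 4x^4
  ∫ 12x^2 dx = 4x^3
  ∫ -2x dx = -x^2
  ∫ 1 dx = x
F(x) = -x^6 - 2x^5 + 4x^4 + 4x^3 - x^2 + x + C


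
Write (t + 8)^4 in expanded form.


Expand (t + 8)^4 by repeated multiplication:
  (t + 8)^2 = t^2 + 16t + 64
  (t + 8)^3 = t^3 + 24t^2 + 192t + 512
= t^4 + 32t^3 + 384t^2 + 2048t + 4096


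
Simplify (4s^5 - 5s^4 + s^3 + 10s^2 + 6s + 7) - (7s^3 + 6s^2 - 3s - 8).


Distribute the minus sign:
  (4s^5 - 5s^4 + s^3 + 10s^2 + 6s + 7)
- (7s^3 + 6s^2 - 3s - 8)
Negate second polynomial: -7s^3 - 6s^2 + 3s + 8
Add: 4s^5 - 5s^4 - 6s^3 + 4s^2 + 9s + 15


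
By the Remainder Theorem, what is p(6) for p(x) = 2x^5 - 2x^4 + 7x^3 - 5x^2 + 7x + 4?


By the Remainder Theorem, the remainder equals p(6):
  2*(6)^5 = 15552
  -2*(6)^4 = -2592
  7*(6)^3 = 1512
  -5*(6)^2 = -180
  7*(6)^1 = 42
  constant: 4
Sum: 15552 - 2592 + 1512 - 180 + 42 + 4 = 14338


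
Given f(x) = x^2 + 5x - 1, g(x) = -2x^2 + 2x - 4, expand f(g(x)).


Substitute g(x) into f:
f(g(x)) = 1*(-2x^2 + 2x - 4)^2 + 5*(-2x^2 + 2x - 4) + (-1)
(-2x^2 + 2x - 4)^2 = 4x^4 - 8x^3 + 20x^2 - 16x + 16
Expand and combine: 4x^4 - 8x^3 + 10x^2 - 6x - 5


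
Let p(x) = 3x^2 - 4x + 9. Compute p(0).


Using direct substitution:
  3 * (0)^2 = 0
  -4 * (0)^1 = 0
  constant: 9
Sum = 0 + 0 + 9 = 9


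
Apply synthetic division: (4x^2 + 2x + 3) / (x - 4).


Synthetic division with c = 4. Coefficients: 4, 2, 3
Bring down 4.
  4 * 4 = 16; 16 + 2 = 18
  18 * 4 = 72; 72 + 3 = 75
Quotient: 4x + 18, Remainder: 75


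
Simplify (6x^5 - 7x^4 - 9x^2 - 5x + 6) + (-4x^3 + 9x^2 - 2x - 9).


Align terms by degree and add:
  6x^5 - 7x^4 - 9x^2 - 5x + 6
  -4x^3 + 9x^2 - 2x - 9
= 6x^5 - 7x^4 - 4x^3 - 7x - 3


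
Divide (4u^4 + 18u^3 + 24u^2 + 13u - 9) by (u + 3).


(4u^4 + 18u^3 + 24u^2 + 13u - 9) / (u + 3)
Step 1: 4u^3 * (u + 3) = 4u^4 + 12u^3; subtract.
Step 2: 6u^2 * (u + 3) = 6u^3 + 18u^2; subtract.
Step 3: 6u * (u + 3) = 6u^2 + 18u; subtract.
Step 4: -5 * (u + 3) = -5u - 15; subtract.
Quotient: 4u^3 + 6u^2 + 6u - 5, Remainder: 6


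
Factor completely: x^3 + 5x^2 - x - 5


Try integer roots (divisors of -5). x=1: p(1)=0.
Divide out (x - 1): quotient is x^2 + 6x + 5.
Factor the quadratic: (x + 1)(x + 5)
Result: (x - 1)(x + 1)(x + 5)


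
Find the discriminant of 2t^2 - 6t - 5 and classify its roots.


D = b^2 - 4ac = (-6)^2 - 4(2)(-5) = 36 + 40 = 76
Since D > 0: two distinct irrational roots


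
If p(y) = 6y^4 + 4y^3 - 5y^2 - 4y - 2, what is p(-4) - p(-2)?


p(-4) = 1214
p(-2) = 50
p(-4) - p(-2) = 1214 - 50 = 1164


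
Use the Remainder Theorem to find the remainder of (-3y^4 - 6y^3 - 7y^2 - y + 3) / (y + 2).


By the Remainder Theorem, the remainder equals p(-2):
  -3*(-2)^4 = -48
  -6*(-2)^3 = 48
  -7*(-2)^2 = -28
  -1*(-2)^1 = 2
  constant: 3
Sum: -48 + 48 - 28 + 2 + 3 = -23


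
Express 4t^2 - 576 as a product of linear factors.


Roots satisfy r1 + r2 = -b/a = 0 and r1*r2 = c/a = -144.
So r1 = -12, r2 = 12.
4t^2 - 576 = 4(t - r1)(t - r2) = 4(t + 12)(t - 12)


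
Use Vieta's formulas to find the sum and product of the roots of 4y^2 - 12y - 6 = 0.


For ay^2+by+c=0: sum = -b/a, product = c/a.
a=4, b=-12, c=-6
Sum = -(-12)/4 = 3
Product = (-6)/4 = -3/2


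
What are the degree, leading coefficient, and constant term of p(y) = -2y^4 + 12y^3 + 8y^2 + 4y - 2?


Highest power of y is 4, with coefficient -2. Constant term is -2.
Degree = 4, leading coefficient = -2, constant term = -2


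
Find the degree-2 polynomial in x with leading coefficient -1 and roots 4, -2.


p(x) = -(x - 4)(x + 2)
Expand: -x^2 + 2x + 8


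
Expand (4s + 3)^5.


Expand (4s + 3)^5 by repeated multiplication:
  (4s + 3)^2 = 16s^2 + 24s + 9
  (4s + 3)^3 = 64s^3 + 144s^2 + 108s + 27
  (4s + 3)^4 = 256s^4 + 768s^3 + 864s^2 + 432s + 81
= 1024s^5 + 3840s^4 + 5760s^3 + 4320s^2 + 1620s + 243


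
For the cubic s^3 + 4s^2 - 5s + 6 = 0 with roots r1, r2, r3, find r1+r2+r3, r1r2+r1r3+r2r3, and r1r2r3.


Monic cubic s^3+bs^2+cs+d=0: sum=-b, pairwise sum=c, product=-d.
b=4, c=-5, d=6
r1+r2+r3 = -4
r1r2+r1r3+r2r3 = -5
r1r2r3 = -6


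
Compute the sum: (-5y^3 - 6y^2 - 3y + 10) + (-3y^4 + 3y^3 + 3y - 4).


Align terms by degree and add:
  -5y^3 - 6y^2 - 3y + 10
  -3y^4 + 3y^3 + 3y - 4
= -3y^4 - 2y^3 - 6y^2 + 6


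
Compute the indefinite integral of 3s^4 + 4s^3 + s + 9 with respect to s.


Reverse power rule on each term:
  ∫ 3s^4 ds = (3/5)s^5
  ∫ 4s^3 ds = s^4
  ∫ s ds = (1/2)s^2
  ∫ 9 ds = 9s
F(s) = (3/5)s^5 + s^4 + (1/2)s^2 + 9s + C


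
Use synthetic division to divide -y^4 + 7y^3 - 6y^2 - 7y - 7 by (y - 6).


Synthetic division with c = 6. Coefficients: -1, 7, -6, -7, -7
Bring down -1.
  -1 * 6 = -6; -6 + 7 = 1
  1 * 6 = 6; 6 - 6 = 0
  0 * 6 = 0; 0 - 7 = -7
  -7 * 6 = -42; -42 - 7 = -49
Quotient: -y^3 + y^2 - 7, Remainder: -49


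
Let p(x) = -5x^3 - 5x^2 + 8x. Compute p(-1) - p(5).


p(-1) = -8
p(5) = -710
p(-1) - p(5) = -8 + 710 = 702


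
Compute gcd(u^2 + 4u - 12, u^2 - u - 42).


Factor each:
  u^2 + 4u - 12 = (u + 6)(u - 2)
  u^2 - u - 42 = (u + 6)(u - 7)
Common monic factor: u + 6


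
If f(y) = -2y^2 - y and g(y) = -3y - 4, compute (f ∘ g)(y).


Substitute g(y) into f:
f(g(y)) = -2*(-3y - 4)^2 + (-1)*(-3y - 4)
(-3y - 4)^2 = 9y^2 + 24y + 16
Expand and combine: -18y^2 - 45y - 28


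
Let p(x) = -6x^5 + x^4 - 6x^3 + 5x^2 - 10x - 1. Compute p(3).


Using direct substitution:
  -6 * (3)^5 = -1458
  1 * (3)^4 = 81
  -6 * (3)^3 = -162
  5 * (3)^2 = 45
  -10 * (3)^1 = -30
  constant: -1
Sum = -1458 + 81 - 162 + 45 - 30 - 1 = -1525


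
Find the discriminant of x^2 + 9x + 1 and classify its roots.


D = b^2 - 4ac = (9)^2 - 4(1)(1) = 81 - 4 = 77
Since D > 0: two distinct irrational roots


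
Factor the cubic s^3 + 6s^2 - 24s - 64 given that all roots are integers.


Try integer roots (divisors of -64). s=-8: p(-8)=0.
Divide out (s + 8): quotient is s^2 - 2s - 8.
Factor the quadratic: (s + 2)(s - 4)
Result: (s + 8)(s + 2)(s - 4)


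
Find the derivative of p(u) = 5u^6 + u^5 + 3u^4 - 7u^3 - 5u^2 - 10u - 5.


Apply the power rule term by term:
  d/du(5u^6) = 30u^5
  d/du(u^5) = 5u^4
  d/du(3u^4) = 12u^3
  d/du(-7u^3) = -21u^2
  d/du(-5u^2) = -10u
  d/du(-10u) = -10
  d/du(-5) = 0
p'(u) = 30u^5 + 5u^4 + 12u^3 - 21u^2 - 10u - 10


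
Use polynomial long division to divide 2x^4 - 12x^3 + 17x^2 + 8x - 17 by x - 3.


(2x^4 - 12x^3 + 17x^2 + 8x - 17) / (x - 3)
Step 1: 2x^3 * (x - 3) = 2x^4 - 6x^3; subtract.
Step 2: -6x^2 * (x - 3) = -6x^3 + 18x^2; subtract.
Step 3: -x * (x - 3) = -x^2 + 3x; subtract.
Step 4: 5 * (x - 3) = 5x - 15; subtract.
Quotient: 2x^3 - 6x^2 - x + 5, Remainder: -2


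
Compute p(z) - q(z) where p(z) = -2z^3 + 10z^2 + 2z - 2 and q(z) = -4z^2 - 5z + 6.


Distribute the minus sign:
  (-2z^3 + 10z^2 + 2z - 2)
- (-4z^2 - 5z + 6)
Negate second polynomial: 4z^2 + 5z - 6
Add: -2z^3 + 14z^2 + 7z - 8


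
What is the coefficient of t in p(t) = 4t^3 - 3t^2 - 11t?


Read off the coefficient of t: -11


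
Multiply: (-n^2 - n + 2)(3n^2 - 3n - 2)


Distribute each term of the first polynomial:
  (-n^2)(3n^2 - 3n - 2) = -3n^4 + 3n^3 + 2n^2
  (-n)(3n^2 - 3n - 2) = -3n^3 + 3n^2 + 2n
  (2)(3n^2 - 3n - 2) = 6n^2 - 6n - 4
Sum: -3n^4 + 11n^2 - 4n - 4


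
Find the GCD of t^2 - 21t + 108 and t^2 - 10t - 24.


Factor each:
  t^2 - 21t + 108 = (t - 12)(t - 9)
  t^2 - 10t - 24 = (t - 12)(t + 2)
Common monic factor: t - 12


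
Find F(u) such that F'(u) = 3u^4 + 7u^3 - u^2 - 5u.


Reverse power rule on each term:
  ∫ 3u^4 du = (3/5)u^5
  ∫ 7u^3 du = (7/4)u^4
  ∫ -u^2 du = -(1/3)u^3
  ∫ -5u du = -(5/2)u^2
F(u) = (3/5)u^5 + (7/4)u^4 - (1/3)u^3 - (5/2)u^2 + C


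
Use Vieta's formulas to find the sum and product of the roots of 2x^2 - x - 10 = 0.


For ax^2+bx+c=0: sum = -b/a, product = c/a.
a=2, b=-1, c=-10
Sum = -(-1)/2 = 1/2
Product = (-10)/2 = -5


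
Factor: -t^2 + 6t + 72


Roots satisfy r1 + r2 = -b/a = 6 and r1*r2 = c/a = -72.
So r1 = 12, r2 = -6.
-t^2 + 6t + 72 = -(t - r1)(t - r2) = -(t - 12)(t + 6)


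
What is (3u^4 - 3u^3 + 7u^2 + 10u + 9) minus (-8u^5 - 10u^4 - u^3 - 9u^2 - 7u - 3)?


Distribute the minus sign:
  (3u^4 - 3u^3 + 7u^2 + 10u + 9)
- (-8u^5 - 10u^4 - u^3 - 9u^2 - 7u - 3)
Negate second polynomial: 8u^5 + 10u^4 + u^3 + 9u^2 + 7u + 3
Add: 8u^5 + 13u^4 - 2u^3 + 16u^2 + 17u + 12


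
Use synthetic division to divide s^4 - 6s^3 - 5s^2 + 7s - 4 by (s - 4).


Synthetic division with c = 4. Coefficients: 1, -6, -5, 7, -4
Bring down 1.
  1 * 4 = 4; 4 - 6 = -2
  -2 * 4 = -8; -8 - 5 = -13
  -13 * 4 = -52; -52 + 7 = -45
  -45 * 4 = -180; -180 - 4 = -184
Quotient: s^3 - 2s^2 - 13s - 45, Remainder: -184


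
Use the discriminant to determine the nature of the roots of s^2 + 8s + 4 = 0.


D = b^2 - 4ac = (8)^2 - 4(1)(4) = 64 - 16 = 48
Since D > 0: two distinct irrational roots


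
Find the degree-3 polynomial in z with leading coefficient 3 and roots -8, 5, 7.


p(z) = 3(z + 8)(z - 5)(z - 7)
Expand: 3z^3 - 12z^2 - 183z + 840


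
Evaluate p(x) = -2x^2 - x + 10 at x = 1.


Using direct substitution:
  -2 * (1)^2 = -2
  -1 * (1)^1 = -1
  constant: 10
Sum = -2 - 1 + 10 = 7


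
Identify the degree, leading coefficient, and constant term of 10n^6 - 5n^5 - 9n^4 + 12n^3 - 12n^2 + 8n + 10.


Highest power of n is 6, with coefficient 10. Constant term is 10.
Degree = 6, leading coefficient = 10, constant term = 10


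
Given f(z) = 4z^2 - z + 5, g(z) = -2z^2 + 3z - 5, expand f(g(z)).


Substitute g(z) into f:
f(g(z)) = 4*(-2z^2 + 3z - 5)^2 + (-1)*(-2z^2 + 3z - 5) + 5
(-2z^2 + 3z - 5)^2 = 4z^4 - 12z^3 + 29z^2 - 30z + 25
Expand and combine: 16z^4 - 48z^3 + 118z^2 - 123z + 110


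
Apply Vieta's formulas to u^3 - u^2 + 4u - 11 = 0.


Monic cubic u^3+bu^2+cu+d=0: sum=-b, pairwise sum=c, product=-d.
b=-1, c=4, d=-11
r1+r2+r3 = 1
r1r2+r1r3+r2r3 = 4
r1r2r3 = 11


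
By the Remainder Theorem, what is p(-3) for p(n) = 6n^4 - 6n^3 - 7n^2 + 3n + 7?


By the Remainder Theorem, the remainder equals p(-3):
  6*(-3)^4 = 486
  -6*(-3)^3 = 162
  -7*(-3)^2 = -63
  3*(-3)^1 = -9
  constant: 7
Sum: 486 + 162 - 63 - 9 + 7 = 583


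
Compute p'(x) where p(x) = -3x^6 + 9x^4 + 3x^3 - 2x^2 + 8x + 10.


Apply the power rule term by term:
  d/dx(-3x^6) = -18x^5
  d/dx(9x^4) = 36x^3
  d/dx(3x^3) = 9x^2
  d/dx(-2x^2) = -4x
  d/dx(8x) = 8
  d/dx(10) = 0
p'(x) = -18x^5 + 36x^3 + 9x^2 - 4x + 8


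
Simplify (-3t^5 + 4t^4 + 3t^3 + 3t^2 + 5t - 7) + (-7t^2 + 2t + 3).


Align terms by degree and add:
  -3t^5 + 4t^4 + 3t^3 + 3t^2 + 5t - 7
  -7t^2 + 2t + 3
= -3t^5 + 4t^4 + 3t^3 - 4t^2 + 7t - 4


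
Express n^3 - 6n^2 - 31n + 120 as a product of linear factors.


Try integer roots (divisors of 120). n=3: p(3)=0.
Divide out (n - 3): quotient is n^2 - 3n - 40.
Factor the quadratic: (n + 5)(n - 8)
Result: (n - 3)(n + 5)(n - 8)


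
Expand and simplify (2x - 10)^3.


Expand (2x - 10)^3 by repeated multiplication:
  (2x - 10)^2 = 4x^2 - 40x + 100
= 8x^3 - 120x^2 + 600x - 1000


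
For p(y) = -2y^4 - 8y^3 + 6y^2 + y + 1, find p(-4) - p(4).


p(-4) = 93
p(4) = -923
p(-4) - p(4) = 93 + 923 = 1016


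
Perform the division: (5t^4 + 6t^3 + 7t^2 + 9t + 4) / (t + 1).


(5t^4 + 6t^3 + 7t^2 + 9t + 4) / (t + 1)
Step 1: 5t^3 * (t + 1) = 5t^4 + 5t^3; subtract.
Step 2: t^2 * (t + 1) = t^3 + t^2; subtract.
Step 3: 6t * (t + 1) = 6t^2 + 6t; subtract.
Step 4: 3 * (t + 1) = 3t + 3; subtract.
Quotient: 5t^3 + t^2 + 6t + 3, Remainder: 1


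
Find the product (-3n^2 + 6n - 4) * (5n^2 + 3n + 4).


Distribute each term of the first polynomial:
  (-3n^2)(5n^2 + 3n + 4) = -15n^4 - 9n^3 - 12n^2
  (6n)(5n^2 + 3n + 4) = 30n^3 + 18n^2 + 24n
  (-4)(5n^2 + 3n + 4) = -20n^2 - 12n - 16
Sum: -15n^4 + 21n^3 - 14n^2 + 12n - 16


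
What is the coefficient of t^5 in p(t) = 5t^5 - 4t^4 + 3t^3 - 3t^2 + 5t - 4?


Read off the coefficient of t^5: 5


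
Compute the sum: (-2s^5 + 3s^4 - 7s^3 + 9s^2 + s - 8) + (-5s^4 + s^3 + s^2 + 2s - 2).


Align terms by degree and add:
  -2s^5 + 3s^4 - 7s^3 + 9s^2 + s - 8
  -5s^4 + s^3 + s^2 + 2s - 2
= -2s^5 - 2s^4 - 6s^3 + 10s^2 + 3s - 10


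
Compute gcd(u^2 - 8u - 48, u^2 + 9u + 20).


Factor each:
  u^2 - 8u - 48 = (u + 4)(u - 12)
  u^2 + 9u + 20 = (u + 4)(u + 5)
Common monic factor: u + 4


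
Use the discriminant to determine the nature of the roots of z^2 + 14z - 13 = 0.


D = b^2 - 4ac = (14)^2 - 4(1)(-13) = 196 + 52 = 248
Since D > 0: two distinct irrational roots


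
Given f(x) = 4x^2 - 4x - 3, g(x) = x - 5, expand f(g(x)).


Substitute g(x) into f:
f(g(x)) = 4*(x - 5)^2 + (-4)*(x - 5) + (-3)
(x - 5)^2 = x^2 - 10x + 25
Expand and combine: 4x^2 - 44x + 117


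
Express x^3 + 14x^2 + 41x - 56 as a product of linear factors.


Try integer roots (divisors of -56). x=1: p(1)=0.
Divide out (x - 1): quotient is x^2 + 15x + 56.
Factor the quadratic: (x + 8)(x + 7)
Result: (x - 1)(x + 8)(x + 7)


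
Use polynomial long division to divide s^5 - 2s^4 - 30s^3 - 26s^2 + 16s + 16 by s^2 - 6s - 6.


(s^5 - 2s^4 - 30s^3 - 26s^2 + 16s + 16) / (s^2 - 6s - 6)
Step 1: s^3 * (s^2 - 6s - 6) = s^5 - 6s^4 - 6s^3; subtract.
Step 2: 4s^2 * (s^2 - 6s - 6) = 4s^4 - 24s^3 - 24s^2; subtract.
Step 3: 0 * (s^2 - 6s - 6) = 0; subtract.
Step 4: -2 * (s^2 - 6s - 6) = -2s^2 + 12s + 12; subtract.
Quotient: s^3 + 4s^2 - 2, Remainder: 4s + 4


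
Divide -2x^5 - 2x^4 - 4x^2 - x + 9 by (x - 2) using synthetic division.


Synthetic division with c = 2. Coefficients: -2, -2, 0, -4, -1, 9
Bring down -2.
  -2 * 2 = -4; -4 - 2 = -6
  -6 * 2 = -12; -12 + 0 = -12
  -12 * 2 = -24; -24 - 4 = -28
  -28 * 2 = -56; -56 - 1 = -57
  -57 * 2 = -114; -114 + 9 = -105
Quotient: -2x^4 - 6x^3 - 12x^2 - 28x - 57, Remainder: -105


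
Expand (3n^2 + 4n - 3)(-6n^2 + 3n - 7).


Distribute each term of the first polynomial:
  (3n^2)(-6n^2 + 3n - 7) = -18n^4 + 9n^3 - 21n^2
  (4n)(-6n^2 + 3n - 7) = -24n^3 + 12n^2 - 28n
  (-3)(-6n^2 + 3n - 7) = 18n^2 - 9n + 21
Sum: -18n^4 - 15n^3 + 9n^2 - 37n + 21


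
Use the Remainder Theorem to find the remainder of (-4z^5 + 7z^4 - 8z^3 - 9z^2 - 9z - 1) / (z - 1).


By the Remainder Theorem, the remainder equals p(1):
  -4*(1)^5 = -4
  7*(1)^4 = 7
  -8*(1)^3 = -8
  -9*(1)^2 = -9
  -9*(1)^1 = -9
  constant: -1
Sum: -4 + 7 - 8 - 9 - 9 - 1 = -24


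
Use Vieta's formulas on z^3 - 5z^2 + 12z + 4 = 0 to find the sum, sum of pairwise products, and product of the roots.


Monic cubic z^3+bz^2+cz+d=0: sum=-b, pairwise sum=c, product=-d.
b=-5, c=12, d=4
r1+r2+r3 = 5
r1r2+r1r3+r2r3 = 12
r1r2r3 = -4


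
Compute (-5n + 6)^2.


Expand (-5n + 6)^2 by repeated multiplication:
= 25n^2 - 60n + 36


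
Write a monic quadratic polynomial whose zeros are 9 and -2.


p(x) = (x - 9)(x + 2)
Expand: x^2 - 7x - 18


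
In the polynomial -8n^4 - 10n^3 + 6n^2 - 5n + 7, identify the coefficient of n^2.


Read off the coefficient of n^2: 6


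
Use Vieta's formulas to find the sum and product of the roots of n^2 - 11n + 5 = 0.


For an^2+bn+c=0: sum = -b/a, product = c/a.
a=1, b=-11, c=5
Sum = -(-11)/1 = 11
Product = (5)/1 = 5


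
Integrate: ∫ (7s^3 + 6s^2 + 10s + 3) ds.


Reverse power rule on each term:
  ∫ 7s^3 ds = (7/4)s^4
  ∫ 6s^2 ds = 2s^3
  ∫ 10s ds = 5s^2
  ∫ 3 ds = 3s
F(s) = (7/4)s^4 + 2s^3 + 5s^2 + 3s + C
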